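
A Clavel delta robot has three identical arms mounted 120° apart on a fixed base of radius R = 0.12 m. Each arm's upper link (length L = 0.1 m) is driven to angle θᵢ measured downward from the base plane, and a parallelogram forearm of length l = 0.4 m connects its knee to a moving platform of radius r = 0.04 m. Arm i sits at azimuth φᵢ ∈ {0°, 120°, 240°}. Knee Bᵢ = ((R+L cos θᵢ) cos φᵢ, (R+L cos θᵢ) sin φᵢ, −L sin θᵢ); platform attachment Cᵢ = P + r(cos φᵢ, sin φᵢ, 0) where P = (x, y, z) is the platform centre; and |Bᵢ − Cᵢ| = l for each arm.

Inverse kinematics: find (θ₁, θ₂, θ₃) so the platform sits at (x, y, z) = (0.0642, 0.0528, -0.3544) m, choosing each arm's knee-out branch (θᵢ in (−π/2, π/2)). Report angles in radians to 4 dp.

arm 1 (φ=0.0°): x'=0.0642, y'=0.0528
  e−x'=0.0158;  (l²−L²−(e−x')²−y'²−z²)/2L = 0.1068
  θ1 = atan2(B,A) + arccos(C/0.3548) = -0.2613
rotate P by −φ2: (0.0136, -0.0820, -0.3544)
  A cos θ + B sin θ = C:  0.0664·cos θ + -0.3544·sin θ = 0.0664
  √(A²+B²)=0.3606;  θ2 = -1.3857+1.3857 ≈ 0.0000
rotate P by −φ3: (-0.0778, 0.0292, -0.3544)
  e−x'=0.1578;  (l²−L²−(e−x')²−y'²−z²)/2L = -0.0068
  √(A²+B²)=0.3880;  θ3 = -1.1518+1.5883 ≈ 0.4365

θ₁ = -0.2613, θ₂ = 0.0000, θ₃ = 0.4365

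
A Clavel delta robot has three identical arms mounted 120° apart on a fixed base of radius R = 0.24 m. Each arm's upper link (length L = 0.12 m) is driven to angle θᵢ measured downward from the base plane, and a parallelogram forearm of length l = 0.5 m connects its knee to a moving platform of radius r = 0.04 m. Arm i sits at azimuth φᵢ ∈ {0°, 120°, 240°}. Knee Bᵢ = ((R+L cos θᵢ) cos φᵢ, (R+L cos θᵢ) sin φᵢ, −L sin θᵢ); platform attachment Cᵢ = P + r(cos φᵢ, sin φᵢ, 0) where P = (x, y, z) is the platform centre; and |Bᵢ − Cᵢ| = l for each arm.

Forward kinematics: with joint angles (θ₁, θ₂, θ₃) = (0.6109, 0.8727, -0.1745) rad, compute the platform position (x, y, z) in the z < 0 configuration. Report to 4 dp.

(-0.0275, -0.1093, -0.4320)

O1 = (0.2983·cos0.0°, 0.2983·sin0.0°, -0.0688) = (0.2983, 0.0000, -0.0688)
φ2=120.0°: virtual centre (-0.1386, 0.2400, -0.0919), radius l
O3 = (0.3182·cos240.0°, 0.3182·sin240.0°, 0.0208) = (-0.1591, -0.2755, 0.0208)
eliminate P² terms by subtracting sphere 1 from 2 and 3
linear system: -0.8737x+0.4800y = -0.0085−-0.0462z; -0.9148x+-0.5511y = 0.0080−0.1793z
Cramer: x(z) = 0.0009+0.0659z;  y(z) = -0.0160+0.2161z
into |P−O₁|² = l²: 1.0510z² + 0.0916z + -0.1566 = 0;  Δ = 0.6667;  z = -0.4320 or 0.3448 → z<0 root = -0.4320
x = -0.0275, y = -0.1093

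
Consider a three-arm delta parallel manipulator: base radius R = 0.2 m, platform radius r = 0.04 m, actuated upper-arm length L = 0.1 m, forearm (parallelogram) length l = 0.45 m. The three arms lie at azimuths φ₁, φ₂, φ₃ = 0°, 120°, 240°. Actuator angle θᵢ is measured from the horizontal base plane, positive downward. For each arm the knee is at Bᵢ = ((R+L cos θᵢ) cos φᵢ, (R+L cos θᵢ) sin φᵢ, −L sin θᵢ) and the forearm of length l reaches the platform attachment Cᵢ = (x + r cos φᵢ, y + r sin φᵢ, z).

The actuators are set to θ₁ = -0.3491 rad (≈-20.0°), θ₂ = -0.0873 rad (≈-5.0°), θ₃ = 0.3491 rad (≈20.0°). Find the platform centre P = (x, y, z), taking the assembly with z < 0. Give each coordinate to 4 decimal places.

arm 1 at φ=0.0°: (R−r)+L cos θ1 = 0.2540;  centre 1 = (0.2540, 0.0000, 0.0342)
arm 2 at φ=120.0°: (R−r)+L cos θ2 = 0.2596;  centre 2 = (-0.1298, 0.2248, 0.0087)
centre 3 = (0.2540·cos240.0°, 0.2540·sin240.0°, -0.0342) = (-0.1270, -0.2199, -0.0342)
subtract pairs → two planes through P
[-0.7676 0.4497 -0.0510]·P = 0.0018;  [-0.7619 -0.4399 -0.1368]·P = 0.0000
Cramer: x(z) = -0.0012-0.1234z;  y(z) = 0.0020-0.0973z
quadratic in z: (1.0247)z²+(-0.0058)z+(-0.1362)=0, √Δ=0.7473 → z ∈ {-0.3618, 0.3675}; z = -0.3618 (taking z<0)
x = 0.0435, y = 0.0372

(0.0435, 0.0372, -0.3618)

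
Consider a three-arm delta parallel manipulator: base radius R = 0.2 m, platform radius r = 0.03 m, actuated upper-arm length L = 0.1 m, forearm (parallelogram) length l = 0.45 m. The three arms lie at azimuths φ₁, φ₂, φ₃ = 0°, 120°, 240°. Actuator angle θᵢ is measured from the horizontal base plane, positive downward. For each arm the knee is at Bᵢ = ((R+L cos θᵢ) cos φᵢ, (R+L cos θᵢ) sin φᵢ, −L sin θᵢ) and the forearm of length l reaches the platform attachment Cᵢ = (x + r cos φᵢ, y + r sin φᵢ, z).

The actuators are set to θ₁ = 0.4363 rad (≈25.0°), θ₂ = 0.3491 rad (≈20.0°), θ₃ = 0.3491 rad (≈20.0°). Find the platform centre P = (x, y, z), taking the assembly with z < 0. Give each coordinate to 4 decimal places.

S1 = (0.2606·cos0.0°, 0.2606·sin0.0°, -0.0423) = (0.2606, 0.0000, -0.0423)
S2 = (0.2640·cos120.0°, 0.2640·sin120.0°, -0.0342) = (-0.1320, 0.2286, -0.0342)
arm 3 at φ=240.0°: ρ3 = 0.2640;  S3 = (-0.1320, -0.2286, -0.0342)
subtract pairs → two planes through P
plane₁₂: -0.7852x+0.4572y+0.0161z = 0.0011
det = 0.7180;  x = -0.0014+0.0205z,  y = 0.0000+0.0000z
sphere 1 gives Az²+Bz+C=0 with A=1.0004, B=0.0738, C=-0.1320;  B²−4AC=0.5338;  roots -0.4020, 0.3283;  negative root z = -0.4020
x = -0.0097, y = 0.0000

(-0.0097, 0.0000, -0.4020)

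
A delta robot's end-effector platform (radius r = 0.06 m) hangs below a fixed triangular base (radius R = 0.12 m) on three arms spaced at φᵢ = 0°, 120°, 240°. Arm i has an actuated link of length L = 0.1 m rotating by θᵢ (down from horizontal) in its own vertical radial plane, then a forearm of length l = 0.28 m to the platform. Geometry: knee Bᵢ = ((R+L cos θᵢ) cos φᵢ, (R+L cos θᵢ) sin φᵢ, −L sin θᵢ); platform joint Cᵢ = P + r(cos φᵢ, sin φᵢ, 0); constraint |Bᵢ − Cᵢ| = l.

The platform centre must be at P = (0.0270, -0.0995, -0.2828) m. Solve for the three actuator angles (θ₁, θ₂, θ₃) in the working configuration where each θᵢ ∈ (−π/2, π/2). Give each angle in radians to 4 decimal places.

θ₁ = 0.5236, θ₂ = 1.1345, θ₃ = 0.2618

φ1=0.0° → target in arm frame (0.0270, -0.0995)
  e−x'=0.0330;  (l²−L²−(e−x')²−y'²−z²)/2L = -0.1128
  γ=atan2(-0.2828,0.0330)=-1.4546;  ψ=arccos(-0.3963)=1.9782;  θ1=γ+ψ≈0.5236
φ2=120.0° → target in arm frame (-0.0997, 0.0264)
  A cos θ + B sin θ = C:  0.1597·cos θ + -0.2828·sin θ = -0.1888
  θ2 = atan2(B,A) + arccos(C/0.3248) = 1.1345
rotate P by −φ3: (0.0727, 0.0731, -0.2828)
  e−x'=-0.0127;  (l²−L²−(e−x')²−y'²−z²)/2L = -0.0854
  θ3 = atan2(B,A) + arccos(C/0.2831) = 0.2618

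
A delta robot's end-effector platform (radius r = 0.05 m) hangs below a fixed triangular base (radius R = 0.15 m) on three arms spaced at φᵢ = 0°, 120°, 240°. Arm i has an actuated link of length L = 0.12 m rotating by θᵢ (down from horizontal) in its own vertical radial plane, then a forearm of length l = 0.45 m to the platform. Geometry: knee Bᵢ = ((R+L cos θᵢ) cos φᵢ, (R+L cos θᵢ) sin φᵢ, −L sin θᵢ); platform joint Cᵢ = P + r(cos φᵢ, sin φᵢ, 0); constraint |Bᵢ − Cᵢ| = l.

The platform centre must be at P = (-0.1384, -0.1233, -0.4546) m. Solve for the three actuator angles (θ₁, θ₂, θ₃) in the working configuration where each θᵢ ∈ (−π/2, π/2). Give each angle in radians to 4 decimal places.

rotate P by −φ1: (-0.1384, -0.1233, -0.4546)
  e−x'=0.2384;  (l²−L²−(e−x')²−y'²−z²)/2L = -0.3775
  θ1 = atan2(B,A) + arccos(C/0.5133) = 1.3092
φ2=120.0° → target in arm frame (-0.0376, 0.1815)
  A cos θ + B sin θ = C:  0.1376·cos θ + -0.4546·sin θ = -0.2935
  γ=atan2(-0.4546,0.1376)=-1.2769;  ψ=arccos(-0.6179)=2.2369;  θ2=γ+ψ≈0.9599
arm 3 (φ=240.0°): x'=0.1760, y'=-0.0582
  e−x'=-0.0760;  (l²−L²−(e−x')²−y'²−z²)/2L = -0.1155
  θ3 = atan2(B,A) + arccos(C/0.4609) = 0.0877

θ₁ = 1.3092, θ₂ = 0.9599, θ₃ = 0.0877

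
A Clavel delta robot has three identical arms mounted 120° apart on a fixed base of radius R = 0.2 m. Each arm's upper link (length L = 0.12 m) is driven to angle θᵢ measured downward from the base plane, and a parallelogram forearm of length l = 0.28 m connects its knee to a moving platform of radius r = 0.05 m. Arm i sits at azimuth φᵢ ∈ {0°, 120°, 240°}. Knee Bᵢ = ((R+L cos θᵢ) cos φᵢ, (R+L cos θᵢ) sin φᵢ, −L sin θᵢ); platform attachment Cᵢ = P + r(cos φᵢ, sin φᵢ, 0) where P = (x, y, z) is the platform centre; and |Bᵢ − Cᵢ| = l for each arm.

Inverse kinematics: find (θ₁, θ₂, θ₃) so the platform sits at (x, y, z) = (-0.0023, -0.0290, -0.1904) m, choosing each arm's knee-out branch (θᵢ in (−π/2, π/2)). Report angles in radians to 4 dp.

θ₁ = 0.6112, θ₂ = 0.7854, θ₃ = 0.3490

arm 1 (φ=0.0°): x'=-0.0023, y'=-0.0290
  e−x'=0.1523;  (l²−L²−(e−x')²−y'²−z²)/2L = 0.0155
  θ1 = atan2(B,A) + arccos(C/0.2438) = 0.6112
arm 2 (φ=120.0°): x'=-0.0240, y'=0.0165
  A cos θ + B sin θ = C:  0.1740·cos θ + -0.1904·sin θ = -0.0116
  √(A²+B²)=0.2579;  θ2 = -0.8305+1.6159 ≈ 0.7854
rotate P by −φ3: (0.0263, 0.0125, -0.1904)
  e−x'=0.1237;  (l²−L²−(e−x')²−y'²−z²)/2L = 0.0512
  γ=atan2(-0.1904,0.1237)=-0.9945;  ψ=arccos(0.2253)=1.3435;  θ3=γ+ψ≈0.3490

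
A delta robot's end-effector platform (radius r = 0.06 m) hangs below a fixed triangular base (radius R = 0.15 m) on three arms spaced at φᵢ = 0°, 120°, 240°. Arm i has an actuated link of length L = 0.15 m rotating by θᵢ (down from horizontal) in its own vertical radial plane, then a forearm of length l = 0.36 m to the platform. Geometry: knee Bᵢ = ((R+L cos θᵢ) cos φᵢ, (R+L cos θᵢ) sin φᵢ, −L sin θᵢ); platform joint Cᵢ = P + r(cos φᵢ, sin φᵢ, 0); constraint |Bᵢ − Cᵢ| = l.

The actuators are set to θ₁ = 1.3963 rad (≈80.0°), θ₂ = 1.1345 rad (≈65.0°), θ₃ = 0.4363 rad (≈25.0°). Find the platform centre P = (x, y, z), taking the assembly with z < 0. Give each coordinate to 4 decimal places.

(-0.1102, -0.0983, -0.4099)

φ1=0.0°: virtual centre (0.1160, 0.0000, -0.1477), radius l
arm 2 at φ=120.0°: e+L cos θ2 = 0.1534;  O2 = (-0.0767, 0.1328, -0.1359)
O3 = (0.2259·cos240.0°, 0.2259·sin240.0°, -0.0634) = (-0.1130, -0.1957, -0.0634)
|O₂|²−|O₁|² = 0.0067;  |O₃|²−|O₁|² = 0.0198
linear system: -0.3855x+0.2657y = 0.0067−0.0235z; -0.4580x+-0.3914y = 0.0198−0.1687z
Cramer: x(z) = -0.0289+0.1982z;  y(z) = -0.0167+0.1990z
quadratic in z: (1.0789)z²+(0.2313)z+(-0.0865)=0, √Δ=0.6532 → z ∈ {-0.4099, 0.1955}; z = -0.4099 (taking z<0)
x = -0.1102, y = -0.0983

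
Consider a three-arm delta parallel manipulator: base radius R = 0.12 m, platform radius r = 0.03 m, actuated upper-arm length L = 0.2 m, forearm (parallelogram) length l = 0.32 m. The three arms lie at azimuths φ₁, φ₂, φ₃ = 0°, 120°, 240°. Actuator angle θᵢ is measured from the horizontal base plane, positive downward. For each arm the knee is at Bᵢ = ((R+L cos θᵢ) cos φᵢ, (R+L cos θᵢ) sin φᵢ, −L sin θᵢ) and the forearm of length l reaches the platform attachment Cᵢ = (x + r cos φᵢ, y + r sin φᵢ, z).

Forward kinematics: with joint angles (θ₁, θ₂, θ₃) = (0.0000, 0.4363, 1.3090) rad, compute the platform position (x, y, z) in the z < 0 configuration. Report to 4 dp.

φ1=0.0°: virtual centre (0.2900, 0.0000, 0.0000), radius l
O2 = (0.2713·cos120.0°, 0.2713·sin120.0°, -0.0845) = (-0.1356, 0.2349, -0.0845)
φ3=240.0°: virtual centre (-0.0709, -0.1228, -0.1932), radius l
|O₂|²−|O₁|² = -0.0034;  |O₃|²−|O₁|² = -0.0267
[-0.8513 0.4698 -0.1690]·P = -0.0034;  [-0.7218 -0.2455 -0.3864]·P = -0.0267
Cramer: x(z) = 0.0244-0.4069z;  y(z) = 0.0370-0.3775z
quadratic in z: (1.3080)z²+(0.1882)z+(-0.0305)=0, √Δ=0.4415 → z ∈ {-0.2407, 0.0968}; z = -0.2407 (taking z<0)
x = 0.1223, y = 0.1279

(0.1223, 0.1279, -0.2407)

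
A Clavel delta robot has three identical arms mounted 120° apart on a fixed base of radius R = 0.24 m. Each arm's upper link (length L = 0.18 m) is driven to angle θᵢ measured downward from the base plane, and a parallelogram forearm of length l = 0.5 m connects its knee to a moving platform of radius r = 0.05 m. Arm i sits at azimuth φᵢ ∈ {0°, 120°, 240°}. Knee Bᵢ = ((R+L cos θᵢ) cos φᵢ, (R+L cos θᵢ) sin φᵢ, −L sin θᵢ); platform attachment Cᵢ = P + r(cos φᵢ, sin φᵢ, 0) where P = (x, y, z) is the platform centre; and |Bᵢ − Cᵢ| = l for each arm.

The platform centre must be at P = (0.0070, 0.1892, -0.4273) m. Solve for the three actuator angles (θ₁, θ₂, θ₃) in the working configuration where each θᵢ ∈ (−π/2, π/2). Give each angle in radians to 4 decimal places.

rotate P by −φ1: (0.0070, 0.1892, -0.4273)
  e−x'=0.1830;  (l²−L²−(e−x')²−y'²−z²)/2L = -0.0952
  √(A²+B²)=0.4648;  θ1 = -1.1662+1.7771 ≈ 0.6109
rotate P by −φ2: (0.1604, -0.1007, -0.4273)
  e−x'=0.0296;  (l²−L²−(e−x')²−y'²−z²)/2L = 0.0667
  θ2 = atan2(B,A) + arccos(C/0.4283) = -0.0870
φ3=240.0° → target in arm frame (-0.1674, -0.0885)
  A cos θ + B sin θ = C:  0.3574·cos θ + -0.4273·sin θ = -0.2792
  γ=atan2(-0.4273,0.3574)=-0.8743;  ψ=arccos(-0.5013)=2.0959;  θ3=γ+ψ≈1.2216

θ₁ = 0.6109, θ₂ = -0.0870, θ₃ = 1.2216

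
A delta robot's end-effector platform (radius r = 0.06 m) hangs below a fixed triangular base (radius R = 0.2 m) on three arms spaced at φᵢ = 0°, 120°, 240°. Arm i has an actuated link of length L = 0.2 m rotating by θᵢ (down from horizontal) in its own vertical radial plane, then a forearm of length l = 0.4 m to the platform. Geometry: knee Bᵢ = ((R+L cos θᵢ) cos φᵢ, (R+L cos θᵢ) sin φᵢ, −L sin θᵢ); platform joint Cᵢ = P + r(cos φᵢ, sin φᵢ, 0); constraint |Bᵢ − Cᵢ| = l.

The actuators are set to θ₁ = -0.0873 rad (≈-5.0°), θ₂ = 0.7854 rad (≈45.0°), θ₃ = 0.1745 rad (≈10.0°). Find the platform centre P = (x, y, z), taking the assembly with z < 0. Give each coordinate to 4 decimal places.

O1 = (0.3392·cos0.0°, 0.3392·sin0.0°, 0.0174) = (0.3392, 0.0000, 0.0174)
φ2=120.0°: virtual centre (-0.1407, 0.2437, -0.1414), radius l
O3 = (0.3370·cos240.0°, 0.3370·sin240.0°, -0.0347) = (-0.1685, -0.2918, -0.0347)
subtract pairs → two planes through P
[-0.9599 0.4874 -0.3177]·P = -0.0162;  [-1.0154 -0.5836 -0.1043]·P = -0.0006
det = 1.0552;  x = 0.0092+-0.2239z,  y = -0.0150+0.2108z
quadratic in z: (1.0946)z²+(0.1066)z+(-0.0506)=0, √Δ=0.4825 → z ∈ {-0.2691, 0.1717}; z = -0.2691 (taking z<0)
x = 0.0695, y = -0.0717

(0.0695, -0.0717, -0.2691)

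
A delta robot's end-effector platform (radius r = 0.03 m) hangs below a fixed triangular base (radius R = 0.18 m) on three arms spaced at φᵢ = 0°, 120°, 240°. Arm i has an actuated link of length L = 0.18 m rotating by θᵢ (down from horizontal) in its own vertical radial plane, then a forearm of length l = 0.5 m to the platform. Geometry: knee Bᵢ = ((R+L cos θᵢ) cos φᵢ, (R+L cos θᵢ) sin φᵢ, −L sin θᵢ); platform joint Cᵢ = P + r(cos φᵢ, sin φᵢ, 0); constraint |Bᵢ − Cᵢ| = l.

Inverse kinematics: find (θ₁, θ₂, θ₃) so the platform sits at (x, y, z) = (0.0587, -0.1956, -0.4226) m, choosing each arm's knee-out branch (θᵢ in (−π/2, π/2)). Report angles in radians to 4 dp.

θ₁ = 0.2615, θ₂ = 1.1344, θ₃ = -0.0872

φ1=0.0° → target in arm frame (0.0587, -0.1956)
  A cos θ + B sin θ = C:  0.0913·cos θ + -0.4226·sin θ = -0.0211
  √(A²+B²)=0.4323;  θ1 = -1.3580+1.6196 ≈ 0.2615
rotate P by −φ2: (-0.1987, 0.0470, -0.4226)
  A=0.3487, B=-0.4226, C=(l²−L²−A²−y'²−z²)/(2L)=-0.2356
  √(A²+B²)=0.5479;  θ2 = -0.8809+2.0153 ≈ 1.1344
rotate P by −φ3: (0.1400, 0.1486, -0.4226)
  A=0.0100, B=-0.4226, C=(l²−L²−A²−y'²−z²)/(2L)=0.0467
  √(A²+B²)=0.4227;  θ3 = -1.5472+1.4601 ≈ -0.0872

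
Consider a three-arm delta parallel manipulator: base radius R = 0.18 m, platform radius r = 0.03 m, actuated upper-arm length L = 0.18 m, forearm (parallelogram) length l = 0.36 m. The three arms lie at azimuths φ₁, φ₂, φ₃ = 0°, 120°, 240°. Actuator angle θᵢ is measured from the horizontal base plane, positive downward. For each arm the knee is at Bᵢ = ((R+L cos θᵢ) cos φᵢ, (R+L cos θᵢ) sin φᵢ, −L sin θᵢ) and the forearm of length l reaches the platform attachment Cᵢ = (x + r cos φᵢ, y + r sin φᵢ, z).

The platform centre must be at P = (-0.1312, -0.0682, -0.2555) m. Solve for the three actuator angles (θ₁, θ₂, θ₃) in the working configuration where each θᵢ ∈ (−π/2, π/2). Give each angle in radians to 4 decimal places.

θ₁ = 1.2217, θ₂ = 0.6112, θ₃ = -0.1745

rotate P by −φ1: (-0.1312, -0.0682, -0.2555)
  A=0.2812, B=-0.2555, C=(l²−L²−A²−y'²−z²)/(2L)=-0.1439
  γ=atan2(-0.2555,0.2812)=-0.7375;  ψ=arccos(-0.3788)=1.9592;  θ1=γ+ψ≈1.2217
rotate P by −φ2: (0.0065, 0.1477, -0.2555)
  A cos θ + B sin θ = C:  0.1435·cos θ + -0.2555·sin θ = -0.0291
  γ=atan2(-0.2555,0.1435)=-1.0592;  ψ=arccos(-0.0994)=1.6703;  θ2=γ+ψ≈0.6112
arm 3 (φ=240.0°): x'=0.1247, y'=-0.0795
  e−x'=0.0253;  (l²−L²−(e−x')²−y'²−z²)/2L = 0.0693
  θ3 = atan2(B,A) + arccos(C/0.2568) = -0.1745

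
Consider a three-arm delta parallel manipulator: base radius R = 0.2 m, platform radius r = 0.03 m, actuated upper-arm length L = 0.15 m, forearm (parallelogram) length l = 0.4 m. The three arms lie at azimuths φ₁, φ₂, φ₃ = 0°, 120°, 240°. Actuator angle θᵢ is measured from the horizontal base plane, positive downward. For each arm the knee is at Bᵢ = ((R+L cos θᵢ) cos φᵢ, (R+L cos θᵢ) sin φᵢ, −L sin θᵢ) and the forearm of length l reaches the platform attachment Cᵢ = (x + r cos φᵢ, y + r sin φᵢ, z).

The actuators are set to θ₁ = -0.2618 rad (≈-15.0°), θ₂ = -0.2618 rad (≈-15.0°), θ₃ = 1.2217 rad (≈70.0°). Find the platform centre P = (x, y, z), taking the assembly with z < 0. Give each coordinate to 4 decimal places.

(0.0812, 0.1407, -0.2538)

centre 1 = (0.3149·cos0.0°, 0.3149·sin0.0°, 0.0388) = (0.3149, 0.0000, 0.0388)
φ2=120.0°: virtual centre (-0.1574, 0.2727, 0.0388), radius l
arm 3 at φ=240.0°: (R−r)+L cos θ3 = 0.2213;  centre 3 = (-0.1107, -0.1917, -0.1410)
subtract pairs → two planes through P
linear system: -0.9447x+0.5454y = 0.0000−0.0000z; -0.8511x+-0.3833y = -0.0318−-0.3596z
Cramer: x(z) = 0.0210-0.2373z;  y(z) = 0.0364-0.4111z
sphere 1 gives Az²+Bz+C=0 with A=1.2253, B=0.0319, C=-0.0708;  B²−4AC=0.3480;  roots -0.2538, 0.2277;  negative root z = -0.2538
x = 0.0812, y = 0.1407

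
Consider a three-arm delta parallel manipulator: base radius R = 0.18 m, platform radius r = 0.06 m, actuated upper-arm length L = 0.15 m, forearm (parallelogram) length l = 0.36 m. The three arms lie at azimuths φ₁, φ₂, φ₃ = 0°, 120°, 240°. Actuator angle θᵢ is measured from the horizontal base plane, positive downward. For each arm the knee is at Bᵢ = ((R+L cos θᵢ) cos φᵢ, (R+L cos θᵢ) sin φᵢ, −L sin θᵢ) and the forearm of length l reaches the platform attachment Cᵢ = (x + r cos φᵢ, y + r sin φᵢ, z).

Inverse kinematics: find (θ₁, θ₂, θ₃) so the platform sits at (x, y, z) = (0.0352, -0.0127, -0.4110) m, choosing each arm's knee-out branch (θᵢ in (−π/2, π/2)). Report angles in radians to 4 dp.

θ₁ = 0.7852, θ₂ = 1.0471, θ₃ = 0.9598

arm 1 (φ=0.0°): x'=0.0352, y'=-0.0127
  A cos θ + B sin θ = C:  0.0848·cos θ + -0.4110·sin θ = -0.2306
  √(A²+B²)=0.4197;  θ1 = -1.3673+2.1525 ≈ 0.7852
φ2=120.0° → target in arm frame (-0.0286, -0.0241)
  A cos θ + B sin θ = C:  0.1486·cos θ + -0.4110·sin θ = -0.2816
  θ2 = atan2(B,A) + arccos(C/0.4370) = 1.0471
rotate P by −φ3: (-0.0066, 0.0368, -0.4110)
  A cos θ + B sin θ = C:  0.1266·cos θ + -0.4110·sin θ = -0.2640
  √(A²+B²)=0.4301;  θ3 = -1.2720+2.2318 ≈ 0.9598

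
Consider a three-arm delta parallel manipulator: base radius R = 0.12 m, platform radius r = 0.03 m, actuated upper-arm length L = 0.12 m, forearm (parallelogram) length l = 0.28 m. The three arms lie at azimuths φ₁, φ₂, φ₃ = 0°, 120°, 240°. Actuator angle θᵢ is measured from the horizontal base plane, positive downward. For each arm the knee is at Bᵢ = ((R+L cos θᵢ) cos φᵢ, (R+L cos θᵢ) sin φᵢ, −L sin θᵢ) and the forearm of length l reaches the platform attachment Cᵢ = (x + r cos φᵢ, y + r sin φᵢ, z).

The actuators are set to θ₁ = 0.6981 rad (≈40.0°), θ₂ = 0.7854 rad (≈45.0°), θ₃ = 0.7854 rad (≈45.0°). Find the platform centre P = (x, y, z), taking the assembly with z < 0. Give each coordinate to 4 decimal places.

φ1=0.0°: virtual centre (0.1819, 0.0000, -0.0771), radius l
φ2=120.0°: virtual centre (-0.0874, 0.1514, -0.0849), radius l
φ3=240.0°: virtual centre (-0.0874, -0.1514, -0.0849), radius l
subtract pairs → two planes through P
[-0.5387 0.3029 -0.0154]·P = -0.0013;  [-0.5387 -0.3029 -0.0154]·P = -0.0013
det = 0.3263;  x = 0.0024+-0.0287z,  y = 0.0000+0.0000z
quadratic in z: (1.0008)z²+(0.1646)z+(-0.0402)=0, √Δ=0.4336 → z ∈ {-0.2989, 0.1344}; z = -0.2989 (taking z<0)
x = 0.0109, y = 0.0000

(0.0109, 0.0000, -0.2989)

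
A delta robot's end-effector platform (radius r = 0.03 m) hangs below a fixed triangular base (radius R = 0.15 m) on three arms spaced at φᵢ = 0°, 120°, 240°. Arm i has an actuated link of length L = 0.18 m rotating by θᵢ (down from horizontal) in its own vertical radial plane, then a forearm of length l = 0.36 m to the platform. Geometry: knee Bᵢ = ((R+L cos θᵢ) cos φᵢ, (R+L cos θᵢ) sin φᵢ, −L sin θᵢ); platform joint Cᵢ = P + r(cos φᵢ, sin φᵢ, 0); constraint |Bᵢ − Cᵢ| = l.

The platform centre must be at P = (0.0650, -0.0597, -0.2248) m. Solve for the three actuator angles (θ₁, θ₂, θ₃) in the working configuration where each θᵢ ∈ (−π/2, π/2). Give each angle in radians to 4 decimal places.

θ₁ = -0.2619, θ₂ = 0.6984, θ₃ = 0.0874

φ1=0.0° → target in arm frame (0.0650, -0.0597)
  A cos θ + B sin θ = C:  0.0550·cos θ + -0.2248·sin θ = 0.1113
  γ=atan2(-0.2248,0.0550)=-1.3308;  ψ=arccos(0.4810)=1.0690;  θ1=γ+ψ≈-0.2619
rotate P by −φ2: (-0.0842, -0.0264, -0.2248)
  A cos θ + B sin θ = C:  0.2042·cos θ + -0.2248·sin θ = 0.0119
  √(A²+B²)=0.3037;  θ2 = -0.8334+1.5318 ≈ 0.6984
arm 3 (φ=240.0°): x'=0.0192, y'=0.0861
  e−x'=0.1008;  (l²−L²−(e−x')²−y'²−z²)/2L = 0.0808
  γ=atan2(-0.2248,0.1008)=-1.1493;  ψ=arccos(0.3279)=1.2367;  θ3=γ+ψ≈0.0874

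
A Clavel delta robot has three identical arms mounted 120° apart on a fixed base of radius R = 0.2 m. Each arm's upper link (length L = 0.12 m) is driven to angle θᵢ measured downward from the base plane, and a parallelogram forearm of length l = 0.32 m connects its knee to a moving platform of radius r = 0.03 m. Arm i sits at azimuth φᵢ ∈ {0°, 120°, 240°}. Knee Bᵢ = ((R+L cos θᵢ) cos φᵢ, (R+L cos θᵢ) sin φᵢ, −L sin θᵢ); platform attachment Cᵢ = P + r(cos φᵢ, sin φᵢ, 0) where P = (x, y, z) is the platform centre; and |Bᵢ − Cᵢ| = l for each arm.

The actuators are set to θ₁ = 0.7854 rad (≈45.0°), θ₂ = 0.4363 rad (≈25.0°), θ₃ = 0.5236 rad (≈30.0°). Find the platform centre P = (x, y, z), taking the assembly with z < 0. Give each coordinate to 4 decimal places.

O1 = (0.2549·cos0.0°, 0.2549·sin0.0°, -0.0849) = (0.2549, 0.0000, -0.0849)
arm 2 at φ=120.0°: ρ2 = 0.2788;  O2 = (-0.1394, 0.2414, -0.0507)
φ3=240.0°: virtual centre (-0.1370, -0.2372, -0.0600), radius l
|O₂|²−|O₁|² = 0.0081;  |O₃|²−|O₁|² = 0.0065
[-0.7885 0.4828 0.0683]·P = 0.0081;  [-0.7836 -0.4744 0.0497]·P = 0.0065
det = 0.7524;  x = -0.0093+0.0750z,  y = 0.0017+-0.0190z
sphere 1 gives Az²+Bz+C=0 with A=1.0060, B=0.1300, C=-0.0254;  B²−4AC=0.1192;  roots -0.2363, 0.1070;  negative root z = -0.2363
x = -0.0270, y = 0.0062

(-0.0270, 0.0062, -0.2363)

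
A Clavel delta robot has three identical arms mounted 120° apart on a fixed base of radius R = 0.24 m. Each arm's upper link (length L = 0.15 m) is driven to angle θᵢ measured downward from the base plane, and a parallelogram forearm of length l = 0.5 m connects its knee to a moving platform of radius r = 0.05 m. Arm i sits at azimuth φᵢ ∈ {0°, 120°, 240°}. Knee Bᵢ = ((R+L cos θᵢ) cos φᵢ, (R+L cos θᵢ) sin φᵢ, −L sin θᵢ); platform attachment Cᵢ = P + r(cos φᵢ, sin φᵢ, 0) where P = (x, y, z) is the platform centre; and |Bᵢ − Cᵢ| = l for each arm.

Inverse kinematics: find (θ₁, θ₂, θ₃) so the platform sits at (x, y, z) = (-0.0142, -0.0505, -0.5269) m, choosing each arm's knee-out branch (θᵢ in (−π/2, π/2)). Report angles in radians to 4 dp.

θ₁ = 0.9601, θ₂ = 1.0472, θ₃ = 0.6984

rotate P by −φ1: (-0.0142, -0.0505, -0.5269)
  A cos θ + B sin θ = C:  0.2042·cos θ + -0.5269·sin θ = -0.3146
  √(A²+B²)=0.5651;  θ1 = -1.2011+2.1612 ≈ 0.9601
φ2=120.0° → target in arm frame (-0.0366, 0.0375)
  A cos θ + B sin θ = C:  0.2266·cos θ + -0.5269·sin θ = -0.3430
  γ=atan2(-0.5269,0.2266)=-1.1646;  ψ=arccos(-0.5980)=2.2118;  θ2=γ+ψ≈1.0472
rotate P by −φ3: (0.0508, 0.0130, -0.5269)
  A=0.1392, B=-0.5269, C=(l²−L²−A²−y'²−z²)/(2L)=-0.2322
  γ=atan2(-0.5269,0.1392)=-1.3126;  ψ=arccos(-0.4261)=2.0109;  θ3=γ+ψ≈0.6984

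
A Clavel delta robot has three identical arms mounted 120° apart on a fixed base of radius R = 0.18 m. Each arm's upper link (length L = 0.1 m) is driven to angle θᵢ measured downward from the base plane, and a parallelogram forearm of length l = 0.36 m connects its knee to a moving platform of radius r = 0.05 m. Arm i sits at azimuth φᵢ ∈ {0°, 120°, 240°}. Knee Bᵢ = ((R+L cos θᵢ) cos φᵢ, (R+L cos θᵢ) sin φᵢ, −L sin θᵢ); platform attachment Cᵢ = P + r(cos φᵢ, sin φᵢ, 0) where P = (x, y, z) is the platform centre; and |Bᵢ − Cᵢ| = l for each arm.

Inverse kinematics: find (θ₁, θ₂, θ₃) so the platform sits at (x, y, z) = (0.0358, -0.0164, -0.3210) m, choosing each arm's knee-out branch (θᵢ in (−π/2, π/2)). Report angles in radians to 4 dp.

arm 1 (φ=0.0°): x'=0.0358, y'=-0.0164
  e−x'=0.0942;  (l²−L²−(e−x')²−y'²−z²)/2L = 0.0371
  θ1 = atan2(B,A) + arccos(C/0.3345) = 0.1744
φ2=120.0° → target in arm frame (-0.0321, -0.0228)
  e−x'=0.1621;  (l²−L²−(e−x')²−y'²−z²)/2L = -0.0512
  θ2 = atan2(B,A) + arccos(C/0.3596) = 0.6105
arm 3 (φ=240.0°): x'=-0.0037, y'=0.0392
  A=0.1337, B=-0.3210, C=(l²−L²−A²−y'²−z²)/(2L)=-0.0143
  γ=atan2(-0.3210,0.1337)=-1.1761;  ψ=arccos(-0.0410)=1.6118;  θ3=γ+ψ≈0.4357

θ₁ = 0.1744, θ₂ = 0.6105, θ₃ = 0.4357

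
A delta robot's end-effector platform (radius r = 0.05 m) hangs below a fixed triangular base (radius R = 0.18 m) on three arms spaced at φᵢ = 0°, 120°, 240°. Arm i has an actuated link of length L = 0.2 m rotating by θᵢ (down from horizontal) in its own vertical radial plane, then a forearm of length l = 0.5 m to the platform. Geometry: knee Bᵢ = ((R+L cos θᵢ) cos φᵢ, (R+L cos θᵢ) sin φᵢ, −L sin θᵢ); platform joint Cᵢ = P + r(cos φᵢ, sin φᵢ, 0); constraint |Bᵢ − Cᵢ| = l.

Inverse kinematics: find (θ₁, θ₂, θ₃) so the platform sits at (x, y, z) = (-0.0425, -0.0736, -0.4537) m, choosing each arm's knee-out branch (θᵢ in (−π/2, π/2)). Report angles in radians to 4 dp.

arm 1 (φ=0.0°): x'=-0.0425, y'=-0.0736
  A=0.1725, B=-0.4537, C=(l²−L²−A²−y'²−z²)/(2L)=-0.0775
  √(A²+B²)=0.4854;  θ1 = -1.2075+1.7312 ≈ 0.5238
rotate P by −φ2: (-0.0425, 0.0736, -0.4537)
  A=0.1725, B=-0.4537, C=(l²−L²−A²−y'²−z²)/(2L)=-0.0775
  θ2 = atan2(B,A) + arccos(C/0.4854) = 0.5237
φ3=240.0° → target in arm frame (0.0850, 0.0000)
  e−x'=0.0450;  (l²−L²−(e−x')²−y'²−z²)/2L = 0.0053
  γ=atan2(-0.4537,0.0450)=-1.4719;  ψ=arccos(0.0117)=1.5591;  θ3=γ+ψ≈0.0872

θ₁ = 0.5238, θ₂ = 0.5237, θ₃ = 0.0872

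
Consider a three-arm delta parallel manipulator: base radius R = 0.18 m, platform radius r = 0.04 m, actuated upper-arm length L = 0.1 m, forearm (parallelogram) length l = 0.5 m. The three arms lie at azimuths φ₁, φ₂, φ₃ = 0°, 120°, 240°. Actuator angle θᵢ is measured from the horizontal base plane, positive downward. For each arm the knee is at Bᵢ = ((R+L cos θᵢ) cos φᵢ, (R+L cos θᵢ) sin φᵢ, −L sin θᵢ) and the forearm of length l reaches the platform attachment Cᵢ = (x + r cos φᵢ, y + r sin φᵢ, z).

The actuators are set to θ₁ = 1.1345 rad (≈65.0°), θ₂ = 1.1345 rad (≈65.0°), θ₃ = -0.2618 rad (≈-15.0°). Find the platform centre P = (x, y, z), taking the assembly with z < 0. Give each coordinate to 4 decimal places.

φ1=0.0°: virtual centre (0.1823, 0.0000, -0.0906), radius l
φ2=120.0°: virtual centre (-0.0911, 0.1578, -0.0906), radius l
O3 = (0.2366·cos240.0°, 0.2366·sin240.0°, 0.0259) = (-0.1183, -0.2049, 0.0259)
|O₂|²−|O₁|² = 0.0000;  |O₃|²−|O₁|² = 0.0152
linear system: -0.5468x+0.3157y = 0.0000−0.0000z; -0.6011x+-0.4098y = 0.0152−0.2330z
det = 0.4138;  x = -0.0116+0.1778z,  y = -0.0201+0.3079z
sphere 1 gives Az²+Bz+C=0 with A=1.1264, B=0.1000, C=-0.2038;  B²−4AC=0.9282;  roots -0.4720, 0.3833;  negative root z = -0.4720
x = -0.0955, y = -0.1654

(-0.0955, -0.1654, -0.4720)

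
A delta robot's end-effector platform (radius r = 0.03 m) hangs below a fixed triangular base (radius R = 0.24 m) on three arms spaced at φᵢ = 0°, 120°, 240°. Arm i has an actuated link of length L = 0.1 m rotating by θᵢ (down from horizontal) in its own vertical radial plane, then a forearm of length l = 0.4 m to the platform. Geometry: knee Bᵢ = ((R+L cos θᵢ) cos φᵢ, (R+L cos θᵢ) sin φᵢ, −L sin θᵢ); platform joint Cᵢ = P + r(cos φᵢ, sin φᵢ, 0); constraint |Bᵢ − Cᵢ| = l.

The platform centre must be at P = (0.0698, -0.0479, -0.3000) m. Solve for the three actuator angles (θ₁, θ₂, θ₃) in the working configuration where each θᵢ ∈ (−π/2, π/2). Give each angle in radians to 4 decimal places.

θ₁ = -0.1748, θ₂ = 1.0475, θ₃ = 0.4366

φ1=0.0° → target in arm frame (0.0698, -0.0479)
  A=0.1402, B=-0.3000, C=(l²−L²−A²−y'²−z²)/(2L)=0.1902
  √(A²+B²)=0.3311;  θ1 = -1.1336+0.9588 ≈ -0.1748
rotate P by −φ2: (-0.0764, -0.0365, -0.3000)
  A cos θ + B sin θ = C:  0.2864·cos θ + -0.3000·sin θ = -0.1167
  θ2 = atan2(B,A) + arccos(C/0.4147) = 1.0475
rotate P by −φ3: (0.0066, 0.0844, -0.3000)
  A=0.2034, B=-0.3000, C=(l²−L²−A²−y'²−z²)/(2L)=0.0575
  γ=atan2(-0.3000,0.2034)=-0.9749;  ψ=arccos(0.1586)=1.4115;  θ3=γ+ψ≈0.4366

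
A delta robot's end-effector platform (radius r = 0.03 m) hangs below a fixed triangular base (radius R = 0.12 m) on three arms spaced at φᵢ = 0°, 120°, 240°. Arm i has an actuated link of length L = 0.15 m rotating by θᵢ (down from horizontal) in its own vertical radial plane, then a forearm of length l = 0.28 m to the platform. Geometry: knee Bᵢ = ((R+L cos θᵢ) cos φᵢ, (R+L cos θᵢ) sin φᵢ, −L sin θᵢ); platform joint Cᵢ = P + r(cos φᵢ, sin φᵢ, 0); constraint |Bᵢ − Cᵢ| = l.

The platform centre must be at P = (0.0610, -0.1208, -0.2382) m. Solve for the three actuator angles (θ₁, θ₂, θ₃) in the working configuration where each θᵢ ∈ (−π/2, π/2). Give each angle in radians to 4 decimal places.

θ₁ = 0.3492, θ₂ = 1.3093, θ₃ = 0.2621

φ1=0.0° → target in arm frame (0.0610, -0.1208)
  e−x'=0.0290;  (l²−L²−(e−x')²−y'²−z²)/2L = -0.0542
  γ=atan2(-0.2382,0.0290)=-1.4496;  ψ=arccos(-0.2261)=1.7988;  θ1=γ+ψ≈0.3492
φ2=120.0° → target in arm frame (-0.1351, 0.0076)
  e−x'=0.2251;  (l²−L²−(e−x')²−y'²−z²)/2L = -0.1719
  θ2 = atan2(B,A) + arccos(C/0.3277) = 1.3093
φ3=240.0° → target in arm frame (0.0741, 0.1132)
  e−x'=0.0159;  (l²−L²−(e−x')²−y'²−z²)/2L = -0.0464
  γ=atan2(-0.2382,0.0159)=-1.5042;  ψ=arccos(-0.1943)=1.7663;  θ3=γ+ψ≈0.2621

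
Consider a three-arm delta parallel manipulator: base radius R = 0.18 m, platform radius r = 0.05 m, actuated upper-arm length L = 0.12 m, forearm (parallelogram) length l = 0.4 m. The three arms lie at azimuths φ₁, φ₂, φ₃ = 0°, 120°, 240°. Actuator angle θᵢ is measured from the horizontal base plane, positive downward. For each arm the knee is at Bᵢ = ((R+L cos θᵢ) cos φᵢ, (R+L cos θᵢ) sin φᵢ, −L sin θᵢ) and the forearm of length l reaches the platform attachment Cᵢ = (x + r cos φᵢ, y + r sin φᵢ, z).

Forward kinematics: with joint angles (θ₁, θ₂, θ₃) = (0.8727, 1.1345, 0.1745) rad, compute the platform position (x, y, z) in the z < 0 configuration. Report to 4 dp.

(-0.0265, -0.1149, -0.3956)

arm 1 at φ=0.0°: e+L cos θ1 = 0.2071;  O1 = (0.2071, 0.0000, -0.0919)
O2 = (0.1807·cos120.0°, 0.1807·sin120.0°, -0.1088) = (-0.0904, 0.1565, -0.1088)
O3 = (0.2482·cos240.0°, 0.2482·sin240.0°, -0.0208) = (-0.1241, -0.2149, -0.0208)
|O₂|²−|O₁|² = -0.0069;  |O₃|²−|O₁|² = 0.0107
[-0.5950 0.3130 -0.0337]·P = -0.0069;  [-0.6624 -0.4299 0.1422]·P = 0.0107
Cramer: x(z) = -0.0008+0.0649z;  y(z) = -0.0235+0.2308z
sphere 1 gives Az²+Bz+C=0 with A=1.0575, B=0.1460, C=-0.1077;  B²−4AC=0.4771;  roots -0.3956, 0.2575;  negative root z = -0.3956
x = -0.0265, y = -0.1149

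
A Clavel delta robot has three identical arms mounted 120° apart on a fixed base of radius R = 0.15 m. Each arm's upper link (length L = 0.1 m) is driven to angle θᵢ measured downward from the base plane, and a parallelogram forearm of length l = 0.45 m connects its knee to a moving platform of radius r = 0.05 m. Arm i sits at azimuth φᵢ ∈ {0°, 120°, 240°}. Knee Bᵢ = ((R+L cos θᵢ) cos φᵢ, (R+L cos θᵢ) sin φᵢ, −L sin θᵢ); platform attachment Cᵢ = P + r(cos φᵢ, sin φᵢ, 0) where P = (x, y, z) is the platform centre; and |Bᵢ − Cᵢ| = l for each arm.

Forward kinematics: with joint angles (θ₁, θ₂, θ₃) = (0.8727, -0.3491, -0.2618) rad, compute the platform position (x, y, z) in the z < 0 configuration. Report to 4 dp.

(-0.1670, 0.0092, -0.3810)

arm 1 at φ=0.0°: ρ1 = 0.1643;  centre 1 = (0.1643, 0.0000, -0.0766)
φ2=120.0°: virtual centre (-0.0970, 0.1680, 0.0342), radius l
arm 3 at φ=240.0°: ρ3 = 0.1966;  centre 3 = (-0.0983, -0.1703, 0.0259)
|centre ₂|²−|centre ₁|² = 0.0059;  |centre ₃|²−|centre ₁|² = 0.0065
linear system: -0.5225x+0.3360y = 0.0059−0.2216z; -0.5251x+-0.3405y = 0.0065−0.2050z
Cramer: x(z) = -0.0118+0.4073z;  y(z) = -0.0007-0.0262z
quadratic in z: (1.1666)z²+(0.0098)z+(-0.1656)=0, √Δ=0.8792 → z ∈ {-0.3810, 0.3726}; z = -0.3810 (taking z<0)
x = -0.1670, y = 0.0092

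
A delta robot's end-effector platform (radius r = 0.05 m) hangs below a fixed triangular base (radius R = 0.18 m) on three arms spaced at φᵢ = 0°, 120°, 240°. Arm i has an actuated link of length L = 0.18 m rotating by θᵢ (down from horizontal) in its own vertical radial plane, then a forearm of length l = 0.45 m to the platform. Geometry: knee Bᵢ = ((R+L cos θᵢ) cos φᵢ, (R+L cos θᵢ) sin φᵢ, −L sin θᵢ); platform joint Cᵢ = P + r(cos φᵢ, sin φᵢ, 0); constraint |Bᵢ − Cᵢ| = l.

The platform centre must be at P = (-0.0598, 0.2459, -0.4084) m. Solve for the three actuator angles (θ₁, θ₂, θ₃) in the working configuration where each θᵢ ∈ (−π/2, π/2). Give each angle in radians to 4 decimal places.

θ₁ = 1.0473, θ₂ = -0.1745, θ₃ = 1.3963

arm 1 (φ=0.0°): x'=-0.0598, y'=0.2459
  A=0.1898, B=-0.4084, C=(l²−L²−A²−y'²−z²)/(2L)=-0.2588
  θ1 = atan2(B,A) + arccos(C/0.4503) = 1.0473
φ2=120.0° → target in arm frame (0.2429, -0.0712)
  A=-0.1129, B=-0.4084, C=(l²−L²−A²−y'²−z²)/(2L)=-0.0403
  √(A²+B²)=0.4237;  θ2 = -1.8404+1.6659 ≈ -0.1745
arm 3 (φ=240.0°): x'=-0.1831, y'=-0.1747
  A=0.3131, B=-0.4084, C=(l²−L²−A²−y'²−z²)/(2L)=-0.3479
  γ=atan2(-0.4084,0.3131)=-0.9168;  ψ=arccos(-0.6760)=2.3131;  θ3=γ+ψ≈1.3963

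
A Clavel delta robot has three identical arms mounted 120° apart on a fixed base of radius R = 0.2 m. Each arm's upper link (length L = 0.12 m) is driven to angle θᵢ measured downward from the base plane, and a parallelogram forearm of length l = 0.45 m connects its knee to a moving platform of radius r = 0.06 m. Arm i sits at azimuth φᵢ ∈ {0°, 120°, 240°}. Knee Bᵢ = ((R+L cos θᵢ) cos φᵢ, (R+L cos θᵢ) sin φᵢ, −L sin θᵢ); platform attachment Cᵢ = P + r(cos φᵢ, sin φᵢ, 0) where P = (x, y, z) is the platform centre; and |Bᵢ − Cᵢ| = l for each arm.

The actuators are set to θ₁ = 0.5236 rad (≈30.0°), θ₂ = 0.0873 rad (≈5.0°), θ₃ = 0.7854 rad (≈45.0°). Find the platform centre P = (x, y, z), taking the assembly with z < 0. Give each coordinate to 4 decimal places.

(-0.0101, 0.0859, -0.4214)

centre 1 = (0.2439·cos0.0°, 0.2439·sin0.0°, -0.0600) = (0.2439, 0.0000, -0.0600)
centre 2 = (0.2595·cos120.0°, 0.2595·sin120.0°, -0.0105) = (-0.1298, 0.2248, -0.0105)
arm 3 at φ=240.0°: (R−r)+L cos θ3 = 0.2249;  centre 3 = (-0.1124, -0.1947, -0.0849)
subtract pairs → two planes through P
plane₁₂: -0.7474x+0.4495y+0.0991z = 0.0044
Cramer: x(z) = 0.0011+0.0266z;  y(z) = 0.0116-0.1762z
into |P−centre ₁|² = l²: 1.0318z² + 0.1030z + -0.1398 = 0;  Δ = 0.5877;  z = -0.4214 or 0.3216 → z<0 root = -0.4214
x = -0.0101, y = 0.0859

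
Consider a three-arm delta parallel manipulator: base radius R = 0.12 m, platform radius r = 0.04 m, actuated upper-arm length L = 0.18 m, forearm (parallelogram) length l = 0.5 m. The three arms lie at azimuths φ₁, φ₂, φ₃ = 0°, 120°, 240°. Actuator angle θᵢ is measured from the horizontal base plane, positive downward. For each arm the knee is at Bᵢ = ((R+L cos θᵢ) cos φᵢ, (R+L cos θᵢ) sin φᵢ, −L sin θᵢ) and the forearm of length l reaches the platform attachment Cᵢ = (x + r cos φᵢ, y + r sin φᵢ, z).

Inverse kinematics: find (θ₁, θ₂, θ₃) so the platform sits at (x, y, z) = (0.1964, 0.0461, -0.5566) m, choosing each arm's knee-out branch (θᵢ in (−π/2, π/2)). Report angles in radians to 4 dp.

θ₁ = 0.3489, θ₂ = 1.0471, θ₃ = 1.2215

arm 1 (φ=0.0°): x'=0.1964, y'=0.0461
  e−x'=-0.1164;  (l²−L²−(e−x')²−y'²−z²)/2L = -0.2997
  √(A²+B²)=0.5686;  θ1 = -1.7770+2.1258 ≈ 0.3489
rotate P by −φ2: (-0.0583, -0.1931, -0.5566)
  e−x'=0.1383;  (l²−L²−(e−x')²−y'²−z²)/2L = -0.4128
  θ2 = atan2(B,A) + arccos(C/0.5735) = 1.0471
arm 3 (φ=240.0°): x'=-0.1381, y'=0.1470
  A cos θ + B sin θ = C:  0.2181·cos θ + -0.5566·sin θ = -0.4483
  θ3 = atan2(B,A) + arccos(C/0.5978) = 1.2215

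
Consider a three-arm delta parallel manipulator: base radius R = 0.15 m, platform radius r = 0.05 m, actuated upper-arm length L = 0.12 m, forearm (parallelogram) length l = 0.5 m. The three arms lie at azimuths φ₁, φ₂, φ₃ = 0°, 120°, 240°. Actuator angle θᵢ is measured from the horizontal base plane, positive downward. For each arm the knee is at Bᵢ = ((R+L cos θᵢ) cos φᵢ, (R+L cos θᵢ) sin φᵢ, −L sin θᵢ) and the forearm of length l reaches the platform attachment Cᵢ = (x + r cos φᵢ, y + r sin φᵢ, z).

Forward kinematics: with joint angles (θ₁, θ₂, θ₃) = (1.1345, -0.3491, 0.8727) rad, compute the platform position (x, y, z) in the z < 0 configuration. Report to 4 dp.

(-0.1596, 0.1817, -0.4561)

O1 = (0.1507·cos0.0°, 0.1507·sin0.0°, -0.1088) = (0.1507, 0.0000, -0.1088)
O2 = (0.2128·cos120.0°, 0.2128·sin120.0°, 0.0410) = (-0.1064, 0.1843, 0.0410)
arm 3 at φ=240.0°: e+L cos θ3 = 0.1771;  O3 = (-0.0886, -0.1534, -0.0919)
subtract pairs → two planes through P
[-0.5142 0.3685 0.2996]·P = 0.0124;  [-0.4786 -0.3068 0.0337]·P = 0.0053
det = 0.3341;  x = -0.0172+0.3123z,  y = 0.0096+-0.3773z
sphere 1 gives Az²+Bz+C=0 with A=1.2399, B=0.1054, C=-0.2099;  B²−4AC=1.0520;  roots -0.4561, 0.3711;  negative root z = -0.4561
x = -0.1596, y = 0.1817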